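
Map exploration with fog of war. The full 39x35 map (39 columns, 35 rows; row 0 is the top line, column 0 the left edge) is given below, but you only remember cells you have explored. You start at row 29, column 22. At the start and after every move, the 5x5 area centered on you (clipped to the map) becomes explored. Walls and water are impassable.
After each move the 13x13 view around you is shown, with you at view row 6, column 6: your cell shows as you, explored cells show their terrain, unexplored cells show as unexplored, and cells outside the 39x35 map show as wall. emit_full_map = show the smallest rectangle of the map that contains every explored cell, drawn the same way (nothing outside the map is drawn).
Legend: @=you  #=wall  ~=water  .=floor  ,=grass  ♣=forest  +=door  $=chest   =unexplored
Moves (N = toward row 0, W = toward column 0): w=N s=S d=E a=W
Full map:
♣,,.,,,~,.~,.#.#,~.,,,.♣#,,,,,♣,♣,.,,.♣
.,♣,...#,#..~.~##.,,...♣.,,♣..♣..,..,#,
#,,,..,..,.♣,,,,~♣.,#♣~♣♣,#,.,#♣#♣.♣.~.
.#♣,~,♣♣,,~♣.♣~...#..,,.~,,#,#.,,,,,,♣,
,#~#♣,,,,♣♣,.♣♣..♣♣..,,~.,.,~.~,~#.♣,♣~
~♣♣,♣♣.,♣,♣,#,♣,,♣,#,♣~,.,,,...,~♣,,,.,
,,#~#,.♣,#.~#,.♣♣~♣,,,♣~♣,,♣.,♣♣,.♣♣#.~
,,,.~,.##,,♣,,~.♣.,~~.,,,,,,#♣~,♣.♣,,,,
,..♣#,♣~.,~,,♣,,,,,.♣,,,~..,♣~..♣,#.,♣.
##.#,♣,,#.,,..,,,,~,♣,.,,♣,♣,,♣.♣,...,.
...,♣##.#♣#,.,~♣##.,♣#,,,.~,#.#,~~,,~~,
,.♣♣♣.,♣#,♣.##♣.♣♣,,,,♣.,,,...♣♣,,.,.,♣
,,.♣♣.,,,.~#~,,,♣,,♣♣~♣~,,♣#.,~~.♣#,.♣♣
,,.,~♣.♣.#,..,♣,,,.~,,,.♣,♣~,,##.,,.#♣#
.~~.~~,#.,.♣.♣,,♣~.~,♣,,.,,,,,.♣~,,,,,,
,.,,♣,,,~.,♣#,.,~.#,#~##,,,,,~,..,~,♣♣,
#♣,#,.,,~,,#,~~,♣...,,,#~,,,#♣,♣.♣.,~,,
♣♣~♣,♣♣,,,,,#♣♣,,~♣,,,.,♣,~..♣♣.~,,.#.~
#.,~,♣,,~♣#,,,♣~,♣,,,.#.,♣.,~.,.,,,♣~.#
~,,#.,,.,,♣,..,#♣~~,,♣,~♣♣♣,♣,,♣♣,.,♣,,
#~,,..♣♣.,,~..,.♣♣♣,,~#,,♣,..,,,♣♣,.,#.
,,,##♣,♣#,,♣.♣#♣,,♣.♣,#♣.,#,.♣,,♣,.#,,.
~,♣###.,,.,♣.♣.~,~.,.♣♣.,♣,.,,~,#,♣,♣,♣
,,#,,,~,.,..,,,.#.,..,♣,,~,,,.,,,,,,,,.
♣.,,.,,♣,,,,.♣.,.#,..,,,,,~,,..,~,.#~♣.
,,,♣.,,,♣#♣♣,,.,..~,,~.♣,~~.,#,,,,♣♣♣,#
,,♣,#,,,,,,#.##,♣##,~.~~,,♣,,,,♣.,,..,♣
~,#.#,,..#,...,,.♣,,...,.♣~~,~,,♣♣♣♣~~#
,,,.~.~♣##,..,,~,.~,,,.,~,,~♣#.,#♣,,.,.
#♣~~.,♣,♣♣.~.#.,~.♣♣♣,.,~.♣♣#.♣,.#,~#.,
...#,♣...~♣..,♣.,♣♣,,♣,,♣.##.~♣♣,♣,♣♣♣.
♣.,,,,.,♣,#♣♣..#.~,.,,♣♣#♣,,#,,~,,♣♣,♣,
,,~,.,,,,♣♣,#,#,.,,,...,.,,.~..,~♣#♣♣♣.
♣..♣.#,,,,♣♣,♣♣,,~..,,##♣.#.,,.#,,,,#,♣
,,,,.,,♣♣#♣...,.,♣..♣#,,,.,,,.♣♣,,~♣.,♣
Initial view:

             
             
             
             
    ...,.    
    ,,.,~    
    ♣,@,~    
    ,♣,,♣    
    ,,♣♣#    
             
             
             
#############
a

             
             
             
             
    ,...,.   
    ,,,.,~   
    ♣♣@.,~   
    ,,♣,,♣   
    .,,♣♣#   
             
             
             
#############

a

             
             
             
             
    ,,...,.  
    ~,,,.,~  
    ♣♣@,.,~  
    ♣,,♣,,♣  
    ,.,,♣♣#  
             
             
             
#############

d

             
             
             
             
   ,,...,.   
   ~,,,.,~   
   ♣♣♣@.,~   
   ♣,,♣,,♣   
   ,.,,♣♣#   
             
             
             
#############

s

             
             
             
   ,,...,.   
   ~,,,.,~   
   ♣♣♣,.,~   
   ♣,,@,,♣   
   ,.,,♣♣#   
    ,...,    
             
             
#############
#############

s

             
             
   ,,...,.   
   ~,,,.,~   
   ♣♣♣,.,~   
   ♣,,♣,,♣   
   ,.,@♣♣#   
    ,...,    
    .,,##    
             
#############
#############
#############

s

             
   ,,...,.   
   ~,,,.,~   
   ♣♣♣,.,~   
   ♣,,♣,,♣   
   ,.,,♣♣#   
    ,.@.,    
    .,,##    
    .♣#,,    
#############
#############
#############
#############

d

             
  ,,...,.    
  ~,,,.,~    
  ♣♣♣,.,~    
  ♣,,♣,,♣    
  ,.,,♣♣#    
   ,..@,.    
   .,,##♣    
   .♣#,,,    
#############
#############
#############
#############

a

             
   ,,...,.   
   ~,,,.,~   
   ♣♣♣,.,~   
   ♣,,♣,,♣   
   ,.,,♣♣#   
    ,.@.,.   
    .,,##♣   
    .♣#,,,   
#############
#############
#############
#############

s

   ,,...,.   
   ~,,,.,~   
   ♣♣♣,.,~   
   ♣,,♣,,♣   
   ,.,,♣♣#   
    ,...,.   
    .,@##♣   
    .♣#,,,   
#############
#############
#############
#############
#############

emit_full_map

,,...,.
~,,,.,~
♣♣♣,.,~
♣,,♣,,♣
,.,,♣♣#
 ,...,.
 .,@##♣
 .♣#,,,

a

    ,,...,.  
    ~,,,.,~  
    ♣♣♣,.,~  
    ♣,,♣,,♣  
    ,.,,♣♣#  
    ,,...,.  
    ..@,##♣  
    ..♣#,,,  
#############
#############
#############
#############
#############

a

     ,,...,. 
     ~,,,.,~ 
     ♣♣♣,.,~ 
     ♣,,♣,,♣ 
    ~,.,,♣♣# 
    ,,,...,. 
    ~.@,,##♣ 
    ♣..♣#,,, 
#############
#############
#############
#############
#############

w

             
     ,,...,. 
     ~,,,.,~ 
     ♣♣♣,.,~ 
    ♣♣,,♣,,♣ 
    ~,.,,♣♣# 
    ,,@...,. 
    ~..,,##♣ 
    ♣..♣#,,, 
#############
#############
#############
#############

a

             
      ,,...,.
      ~,,,.,~
      ♣♣♣,.,~
    ,♣♣,,♣,,♣
    .~,.,,♣♣#
    .,@,...,.
    ,~..,,##♣
    ,♣..♣#,,,
#############
#############
#############
#############

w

             
             
      ,,...,.
      ~,,,.,~
    ~.♣♣♣,.,~
    ,♣♣,,♣,,♣
    .~@.,,♣♣#
    .,,,...,.
    ,~..,,##♣
    ,♣..♣#,,,
#############
#############
#############

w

             
             
             
      ,,...,.
    ,.~,,,.,~
    ~.♣♣♣,.,~
    ,♣@,,♣,,♣
    .~,.,,♣♣#
    .,,,...,.
    ,~..,,##♣
    ,♣..♣#,,,
#############
#############

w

             
             
             
             
    .♣,,...,.
    ,.~,,,.,~
    ~.@♣♣,.,~
    ,♣♣,,♣,,♣
    .~,.,,♣♣#
    .,,,...,.
    ,~..,,##♣
    ,♣..♣#,,,
#############

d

             
             
             
             
   .♣,,...,. 
   ,.~,,,.,~ 
   ~.♣@♣,.,~ 
   ,♣♣,,♣,,♣ 
   .~,.,,♣♣# 
   .,,,...,. 
   ,~..,,##♣ 
   ,♣..♣#,,, 
#############

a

             
             
             
             
    .♣,,...,.
    ,.~,,,.,~
    ~.@♣♣,.,~
    ,♣♣,,♣,,♣
    .~,.,,♣♣#
    .,,,...,.
    ,~..,,##♣
    ,♣..♣#,,,
#############

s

             
             
             
    .♣,,...,.
    ,.~,,,.,~
    ~.♣♣♣,.,~
    ,♣@,,♣,,♣
    .~,.,,♣♣#
    .,,,...,.
    ,~..,,##♣
    ,♣..♣#,,,
#############
#############


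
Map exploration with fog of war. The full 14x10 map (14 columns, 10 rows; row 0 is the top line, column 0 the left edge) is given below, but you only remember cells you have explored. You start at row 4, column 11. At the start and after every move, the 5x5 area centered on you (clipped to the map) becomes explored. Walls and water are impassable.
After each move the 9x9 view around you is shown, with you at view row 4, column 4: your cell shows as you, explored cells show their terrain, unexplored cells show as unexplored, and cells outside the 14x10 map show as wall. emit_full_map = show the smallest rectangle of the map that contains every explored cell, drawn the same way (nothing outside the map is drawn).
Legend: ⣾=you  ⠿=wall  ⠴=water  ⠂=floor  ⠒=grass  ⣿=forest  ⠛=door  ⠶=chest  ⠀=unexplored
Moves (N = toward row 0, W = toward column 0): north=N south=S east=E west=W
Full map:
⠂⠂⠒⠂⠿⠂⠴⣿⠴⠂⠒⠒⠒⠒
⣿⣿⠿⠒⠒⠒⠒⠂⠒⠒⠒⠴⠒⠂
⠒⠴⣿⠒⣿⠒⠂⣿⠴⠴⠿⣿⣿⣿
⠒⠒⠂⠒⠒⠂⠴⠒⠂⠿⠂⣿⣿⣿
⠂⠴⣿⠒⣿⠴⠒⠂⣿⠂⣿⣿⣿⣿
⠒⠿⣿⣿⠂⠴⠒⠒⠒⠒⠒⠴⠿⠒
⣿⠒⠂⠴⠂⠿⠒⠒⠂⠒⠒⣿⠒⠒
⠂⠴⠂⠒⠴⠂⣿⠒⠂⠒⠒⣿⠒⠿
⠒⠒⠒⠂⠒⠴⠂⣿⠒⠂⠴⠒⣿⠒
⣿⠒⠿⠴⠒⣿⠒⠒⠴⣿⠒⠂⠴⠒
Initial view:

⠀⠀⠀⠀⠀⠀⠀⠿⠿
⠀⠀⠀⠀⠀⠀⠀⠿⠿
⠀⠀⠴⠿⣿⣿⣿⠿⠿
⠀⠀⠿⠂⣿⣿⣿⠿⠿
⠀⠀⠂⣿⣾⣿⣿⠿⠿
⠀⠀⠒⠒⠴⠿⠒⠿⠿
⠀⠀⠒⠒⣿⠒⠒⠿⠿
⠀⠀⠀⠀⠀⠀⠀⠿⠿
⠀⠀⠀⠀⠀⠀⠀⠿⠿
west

⠀⠀⠀⠀⠀⠀⠀⠀⠿
⠀⠀⠀⠀⠀⠀⠀⠀⠿
⠀⠀⠴⠴⠿⣿⣿⣿⠿
⠀⠀⠂⠿⠂⣿⣿⣿⠿
⠀⠀⣿⠂⣾⣿⣿⣿⠿
⠀⠀⠒⠒⠒⠴⠿⠒⠿
⠀⠀⠂⠒⠒⣿⠒⠒⠿
⠀⠀⠀⠀⠀⠀⠀⠀⠿
⠀⠀⠀⠀⠀⠀⠀⠀⠿

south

⠀⠀⠀⠀⠀⠀⠀⠀⠿
⠀⠀⠴⠴⠿⣿⣿⣿⠿
⠀⠀⠂⠿⠂⣿⣿⣿⠿
⠀⠀⣿⠂⣿⣿⣿⣿⠿
⠀⠀⠒⠒⣾⠴⠿⠒⠿
⠀⠀⠂⠒⠒⣿⠒⠒⠿
⠀⠀⠂⠒⠒⣿⠒⠀⠿
⠀⠀⠀⠀⠀⠀⠀⠀⠿
⠀⠀⠀⠀⠀⠀⠀⠀⠿

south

⠀⠀⠴⠴⠿⣿⣿⣿⠿
⠀⠀⠂⠿⠂⣿⣿⣿⠿
⠀⠀⣿⠂⣿⣿⣿⣿⠿
⠀⠀⠒⠒⠒⠴⠿⠒⠿
⠀⠀⠂⠒⣾⣿⠒⠒⠿
⠀⠀⠂⠒⠒⣿⠒⠀⠿
⠀⠀⠒⠂⠴⠒⣿⠀⠿
⠀⠀⠀⠀⠀⠀⠀⠀⠿
⠿⠿⠿⠿⠿⠿⠿⠿⠿

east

⠀⠴⠴⠿⣿⣿⣿⠿⠿
⠀⠂⠿⠂⣿⣿⣿⠿⠿
⠀⣿⠂⣿⣿⣿⣿⠿⠿
⠀⠒⠒⠒⠴⠿⠒⠿⠿
⠀⠂⠒⠒⣾⠒⠒⠿⠿
⠀⠂⠒⠒⣿⠒⠿⠿⠿
⠀⠒⠂⠴⠒⣿⠒⠿⠿
⠀⠀⠀⠀⠀⠀⠀⠿⠿
⠿⠿⠿⠿⠿⠿⠿⠿⠿

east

⠴⠴⠿⣿⣿⣿⠿⠿⠿
⠂⠿⠂⣿⣿⣿⠿⠿⠿
⣿⠂⣿⣿⣿⣿⠿⠿⠿
⠒⠒⠒⠴⠿⠒⠿⠿⠿
⠂⠒⠒⣿⣾⠒⠿⠿⠿
⠂⠒⠒⣿⠒⠿⠿⠿⠿
⠒⠂⠴⠒⣿⠒⠿⠿⠿
⠀⠀⠀⠀⠀⠀⠿⠿⠿
⠿⠿⠿⠿⠿⠿⠿⠿⠿

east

⠴⠿⣿⣿⣿⠿⠿⠿⠿
⠿⠂⣿⣿⣿⠿⠿⠿⠿
⠂⣿⣿⣿⣿⠿⠿⠿⠿
⠒⠒⠴⠿⠒⠿⠿⠿⠿
⠒⠒⣿⠒⣾⠿⠿⠿⠿
⠒⠒⣿⠒⠿⠿⠿⠿⠿
⠂⠴⠒⣿⠒⠿⠿⠿⠿
⠀⠀⠀⠀⠀⠿⠿⠿⠿
⠿⠿⠿⠿⠿⠿⠿⠿⠿

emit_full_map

⠴⠴⠿⣿⣿⣿
⠂⠿⠂⣿⣿⣿
⣿⠂⣿⣿⣿⣿
⠒⠒⠒⠴⠿⠒
⠂⠒⠒⣿⠒⣾
⠂⠒⠒⣿⠒⠿
⠒⠂⠴⠒⣿⠒

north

⠀⠀⠀⠀⠀⠿⠿⠿⠿
⠴⠿⣿⣿⣿⠿⠿⠿⠿
⠿⠂⣿⣿⣿⠿⠿⠿⠿
⠂⣿⣿⣿⣿⠿⠿⠿⠿
⠒⠒⠴⠿⣾⠿⠿⠿⠿
⠒⠒⣿⠒⠒⠿⠿⠿⠿
⠒⠒⣿⠒⠿⠿⠿⠿⠿
⠂⠴⠒⣿⠒⠿⠿⠿⠿
⠀⠀⠀⠀⠀⠿⠿⠿⠿

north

⠀⠀⠀⠀⠀⠿⠿⠿⠿
⠀⠀⠀⠀⠀⠿⠿⠿⠿
⠴⠿⣿⣿⣿⠿⠿⠿⠿
⠿⠂⣿⣿⣿⠿⠿⠿⠿
⠂⣿⣿⣿⣾⠿⠿⠿⠿
⠒⠒⠴⠿⠒⠿⠿⠿⠿
⠒⠒⣿⠒⠒⠿⠿⠿⠿
⠒⠒⣿⠒⠿⠿⠿⠿⠿
⠂⠴⠒⣿⠒⠿⠿⠿⠿

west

⠀⠀⠀⠀⠀⠀⠿⠿⠿
⠀⠀⠀⠀⠀⠀⠿⠿⠿
⠴⠴⠿⣿⣿⣿⠿⠿⠿
⠂⠿⠂⣿⣿⣿⠿⠿⠿
⣿⠂⣿⣿⣾⣿⠿⠿⠿
⠒⠒⠒⠴⠿⠒⠿⠿⠿
⠂⠒⠒⣿⠒⠒⠿⠿⠿
⠂⠒⠒⣿⠒⠿⠿⠿⠿
⠒⠂⠴⠒⣿⠒⠿⠿⠿

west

⠀⠀⠀⠀⠀⠀⠀⠿⠿
⠀⠀⠀⠀⠀⠀⠀⠿⠿
⠀⠴⠴⠿⣿⣿⣿⠿⠿
⠀⠂⠿⠂⣿⣿⣿⠿⠿
⠀⣿⠂⣿⣾⣿⣿⠿⠿
⠀⠒⠒⠒⠴⠿⠒⠿⠿
⠀⠂⠒⠒⣿⠒⠒⠿⠿
⠀⠂⠒⠒⣿⠒⠿⠿⠿
⠀⠒⠂⠴⠒⣿⠒⠿⠿

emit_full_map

⠴⠴⠿⣿⣿⣿
⠂⠿⠂⣿⣿⣿
⣿⠂⣿⣾⣿⣿
⠒⠒⠒⠴⠿⠒
⠂⠒⠒⣿⠒⠒
⠂⠒⠒⣿⠒⠿
⠒⠂⠴⠒⣿⠒


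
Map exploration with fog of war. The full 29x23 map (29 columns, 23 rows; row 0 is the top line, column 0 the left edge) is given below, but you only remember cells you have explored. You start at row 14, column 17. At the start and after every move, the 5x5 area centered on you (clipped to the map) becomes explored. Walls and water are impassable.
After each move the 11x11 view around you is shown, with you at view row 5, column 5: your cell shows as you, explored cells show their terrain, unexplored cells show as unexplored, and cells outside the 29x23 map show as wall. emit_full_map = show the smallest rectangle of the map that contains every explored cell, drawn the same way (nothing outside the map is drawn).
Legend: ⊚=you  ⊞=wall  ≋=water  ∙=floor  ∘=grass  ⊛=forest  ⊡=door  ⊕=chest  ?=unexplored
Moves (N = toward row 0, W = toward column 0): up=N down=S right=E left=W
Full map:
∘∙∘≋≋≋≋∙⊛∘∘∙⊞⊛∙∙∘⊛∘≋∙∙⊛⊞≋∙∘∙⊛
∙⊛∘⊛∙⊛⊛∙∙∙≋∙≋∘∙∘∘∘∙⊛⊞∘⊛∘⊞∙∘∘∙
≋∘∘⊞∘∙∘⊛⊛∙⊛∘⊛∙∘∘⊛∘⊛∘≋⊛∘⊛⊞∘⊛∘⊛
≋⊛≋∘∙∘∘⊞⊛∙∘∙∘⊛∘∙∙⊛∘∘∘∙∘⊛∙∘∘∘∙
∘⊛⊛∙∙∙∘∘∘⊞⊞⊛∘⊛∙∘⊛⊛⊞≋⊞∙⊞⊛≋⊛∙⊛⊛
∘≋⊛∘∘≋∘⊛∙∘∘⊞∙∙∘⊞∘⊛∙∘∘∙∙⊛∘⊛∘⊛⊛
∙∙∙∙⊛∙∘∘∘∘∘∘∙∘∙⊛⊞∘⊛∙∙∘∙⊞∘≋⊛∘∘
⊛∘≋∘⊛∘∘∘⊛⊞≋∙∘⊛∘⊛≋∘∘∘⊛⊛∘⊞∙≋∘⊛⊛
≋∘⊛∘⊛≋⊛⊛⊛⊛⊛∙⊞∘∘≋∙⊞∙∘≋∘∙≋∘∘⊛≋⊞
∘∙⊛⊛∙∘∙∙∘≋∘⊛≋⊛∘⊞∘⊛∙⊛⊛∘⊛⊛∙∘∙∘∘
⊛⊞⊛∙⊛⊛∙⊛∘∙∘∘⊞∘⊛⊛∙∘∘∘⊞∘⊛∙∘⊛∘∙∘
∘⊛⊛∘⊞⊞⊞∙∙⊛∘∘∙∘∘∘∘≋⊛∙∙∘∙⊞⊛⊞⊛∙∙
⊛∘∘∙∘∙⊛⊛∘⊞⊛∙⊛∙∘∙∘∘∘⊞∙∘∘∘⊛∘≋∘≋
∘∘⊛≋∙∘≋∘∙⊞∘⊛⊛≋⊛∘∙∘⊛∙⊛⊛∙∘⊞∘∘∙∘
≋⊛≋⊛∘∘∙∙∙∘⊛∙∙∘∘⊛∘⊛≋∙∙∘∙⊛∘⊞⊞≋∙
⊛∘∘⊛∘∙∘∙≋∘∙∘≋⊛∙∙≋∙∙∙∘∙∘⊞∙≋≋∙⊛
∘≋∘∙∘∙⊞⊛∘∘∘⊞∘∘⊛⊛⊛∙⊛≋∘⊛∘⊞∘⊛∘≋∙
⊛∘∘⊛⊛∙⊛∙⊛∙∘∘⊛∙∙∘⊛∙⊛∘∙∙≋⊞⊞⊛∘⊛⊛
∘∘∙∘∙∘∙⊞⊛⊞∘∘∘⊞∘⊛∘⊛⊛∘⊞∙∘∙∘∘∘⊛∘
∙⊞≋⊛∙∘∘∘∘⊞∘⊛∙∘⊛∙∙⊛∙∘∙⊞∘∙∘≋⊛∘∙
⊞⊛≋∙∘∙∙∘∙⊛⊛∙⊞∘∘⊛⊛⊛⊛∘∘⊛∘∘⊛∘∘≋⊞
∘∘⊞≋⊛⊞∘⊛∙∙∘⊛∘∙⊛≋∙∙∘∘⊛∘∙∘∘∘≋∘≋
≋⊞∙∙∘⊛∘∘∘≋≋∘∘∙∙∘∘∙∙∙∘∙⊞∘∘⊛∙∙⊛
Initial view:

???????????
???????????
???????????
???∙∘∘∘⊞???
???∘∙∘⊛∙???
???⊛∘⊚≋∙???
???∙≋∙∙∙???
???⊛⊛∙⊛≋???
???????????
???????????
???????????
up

???????????
???????????
???????????
???∘∘≋⊛∙???
???∙∘∘∘⊞???
???∘∙⊚⊛∙???
???⊛∘⊛≋∙???
???∙≋∙∙∙???
???⊛⊛∙⊛≋???
???????????
???????????

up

???????????
???????????
???????????
???⊛∙∘∘∘???
???∘∘≋⊛∙???
???∙∘⊚∘⊞???
???∘∙∘⊛∙???
???⊛∘⊛≋∙???
???∙≋∙∙∙???
???⊛⊛∙⊛≋???
???????????

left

???????????
???????????
???????????
???⊛⊛∙∘∘∘??
???∘∘∘≋⊛∙??
???∘∙⊚∘∘⊞??
???⊛∘∙∘⊛∙??
???∘⊛∘⊛≋∙??
????∙≋∙∙∙??
????⊛⊛∙⊛≋??
???????????

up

???????????
???????????
???????????
???∘⊞∘⊛∙???
???⊛⊛∙∘∘∘??
???∘∘⊚≋⊛∙??
???∘∙∘∘∘⊞??
???⊛∘∙∘⊛∙??
???∘⊛∘⊛≋∙??
????∙≋∙∙∙??
????⊛⊛∙⊛≋??

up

???????????
???????????
???????????
???∘≋∙⊞∙???
???∘⊞∘⊛∙???
???⊛⊛⊚∘∘∘??
???∘∘∘≋⊛∙??
???∘∙∘∘∘⊞??
???⊛∘∙∘⊛∙??
???∘⊛∘⊛≋∙??
????∙≋∙∙∙??

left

???????????
???????????
???????????
???∘∘≋∙⊞∙??
???⊛∘⊞∘⊛∙??
???∘⊛⊚∙∘∘∘?
???∘∘∘∘≋⊛∙?
???∙∘∙∘∘∘⊞?
????⊛∘∙∘⊛∙?
????∘⊛∘⊛≋∙?
?????∙≋∙∙∙?

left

???????????
???????????
???????????
???⊞∘∘≋∙⊞∙?
???≋⊛∘⊞∘⊛∙?
???⊞∘⊚⊛∙∘∘∘
???∙∘∘∘∘≋⊛∙
???⊛∙∘∙∘∘∘⊞
?????⊛∘∙∘⊛∙
?????∘⊛∘⊛≋∙
??????∙≋∙∙∙

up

???????????
???????????
???????????
???∘⊛∘⊛≋???
???⊞∘∘≋∙⊞∙?
???≋⊛⊚⊞∘⊛∙?
???⊞∘⊛⊛∙∘∘∘
???∙∘∘∘∘≋⊛∙
???⊛∙∘∙∘∘∘⊞
?????⊛∘∙∘⊛∙
?????∘⊛∘⊛≋∙

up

???????????
???????????
???????????
???∙∘∙⊛⊞???
???∘⊛∘⊛≋???
???⊞∘⊚≋∙⊞∙?
???≋⊛∘⊞∘⊛∙?
???⊞∘⊛⊛∙∘∘∘
???∙∘∘∘∘≋⊛∙
???⊛∙∘∙∘∘∘⊞
?????⊛∘∙∘⊛∙

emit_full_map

∙∘∙⊛⊞???
∘⊛∘⊛≋???
⊞∘⊚≋∙⊞∙?
≋⊛∘⊞∘⊛∙?
⊞∘⊛⊛∙∘∘∘
∙∘∘∘∘≋⊛∙
⊛∙∘∙∘∘∘⊞
??⊛∘∙∘⊛∙
??∘⊛∘⊛≋∙
???∙≋∙∙∙
???⊛⊛∙⊛≋

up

???????????
???????????
???????????
???∙∙∘⊞∘???
???∙∘∙⊛⊞???
???∘⊛⊚⊛≋???
???⊞∘∘≋∙⊞∙?
???≋⊛∘⊞∘⊛∙?
???⊞∘⊛⊛∙∘∘∘
???∙∘∘∘∘≋⊛∙
???⊛∙∘∙∘∘∘⊞

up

???????????
???????????
???????????
???∘⊛∙∘⊛???
???∙∙∘⊞∘???
???∙∘⊚⊛⊞???
???∘⊛∘⊛≋???
???⊞∘∘≋∙⊞∙?
???≋⊛∘⊞∘⊛∙?
???⊞∘⊛⊛∙∘∘∘
???∙∘∘∘∘≋⊛∙

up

???????????
???????????
???????????
???∘⊛∘∙∙???
???∘⊛∙∘⊛???
???∙∙⊚⊞∘???
???∙∘∙⊛⊞???
???∘⊛∘⊛≋???
???⊞∘∘≋∙⊞∙?
???≋⊛∘⊞∘⊛∙?
???⊞∘⊛⊛∙∘∘∘

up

⊞⊞⊞⊞⊞⊞⊞⊞⊞⊞⊞
???????????
???????????
???⊛∙∘∘⊛???
???∘⊛∘∙∙???
???∘⊛⊚∘⊛???
???∙∙∘⊞∘???
???∙∘∙⊛⊞???
???∘⊛∘⊛≋???
???⊞∘∘≋∙⊞∙?
???≋⊛∘⊞∘⊛∙?

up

⊞⊞⊞⊞⊞⊞⊞⊞⊞⊞⊞
⊞⊞⊞⊞⊞⊞⊞⊞⊞⊞⊞
???????????
???≋∘∙∘∘???
???⊛∙∘∘⊛???
???∘⊛⊚∙∙???
???∘⊛∙∘⊛???
???∙∙∘⊞∘???
???∙∘∙⊛⊞???
???∘⊛∘⊛≋???
???⊞∘∘≋∙⊞∙?

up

⊞⊞⊞⊞⊞⊞⊞⊞⊞⊞⊞
⊞⊞⊞⊞⊞⊞⊞⊞⊞⊞⊞
⊞⊞⊞⊞⊞⊞⊞⊞⊞⊞⊞
???⊞⊛∙∙∘???
???≋∘∙∘∘???
???⊛∙⊚∘⊛???
???∘⊛∘∙∙???
???∘⊛∙∘⊛???
???∙∙∘⊞∘???
???∙∘∙⊛⊞???
???∘⊛∘⊛≋???

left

⊞⊞⊞⊞⊞⊞⊞⊞⊞⊞⊞
⊞⊞⊞⊞⊞⊞⊞⊞⊞⊞⊞
⊞⊞⊞⊞⊞⊞⊞⊞⊞⊞⊞
???∙⊞⊛∙∙∘??
???∙≋∘∙∘∘??
???∘⊛⊚∘∘⊛??
???∙∘⊛∘∙∙??
???⊛∘⊛∙∘⊛??
????∙∙∘⊞∘??
????∙∘∙⊛⊞??
????∘⊛∘⊛≋??

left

⊞⊞⊞⊞⊞⊞⊞⊞⊞⊞⊞
⊞⊞⊞⊞⊞⊞⊞⊞⊞⊞⊞
⊞⊞⊞⊞⊞⊞⊞⊞⊞⊞⊞
???∘∙⊞⊛∙∙∘?
???≋∙≋∘∙∘∘?
???⊛∘⊚∙∘∘⊛?
???∘∙∘⊛∘∙∙?
???⊞⊛∘⊛∙∘⊛?
?????∙∙∘⊞∘?
?????∙∘∙⊛⊞?
?????∘⊛∘⊛≋?

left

⊞⊞⊞⊞⊞⊞⊞⊞⊞⊞⊞
⊞⊞⊞⊞⊞⊞⊞⊞⊞⊞⊞
⊞⊞⊞⊞⊞⊞⊞⊞⊞⊞⊞
???∘∘∙⊞⊛∙∙∘
???∙≋∙≋∘∙∘∘
???∙⊛⊚⊛∙∘∘⊛
???∙∘∙∘⊛∘∙∙
???⊞⊞⊛∘⊛∙∘⊛
??????∙∙∘⊞∘
??????∙∘∙⊛⊞
??????∘⊛∘⊛≋

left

⊞⊞⊞⊞⊞⊞⊞⊞⊞⊞⊞
⊞⊞⊞⊞⊞⊞⊞⊞⊞⊞⊞
⊞⊞⊞⊞⊞⊞⊞⊞⊞⊞⊞
???⊛∘∘∙⊞⊛∙∙
???∙∙≋∙≋∘∙∘
???⊛∙⊚∘⊛∙∘∘
???⊛∙∘∙∘⊛∘∙
???∘⊞⊞⊛∘⊛∙∘
???????∙∙∘⊞
???????∙∘∙⊛
???????∘⊛∘⊛

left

⊞⊞⊞⊞⊞⊞⊞⊞⊞⊞⊞
⊞⊞⊞⊞⊞⊞⊞⊞⊞⊞⊞
⊞⊞⊞⊞⊞⊞⊞⊞⊞⊞⊞
???∙⊛∘∘∙⊞⊛∙
???∙∙∙≋∙≋∘∙
???⊛⊛⊚⊛∘⊛∙∘
???⊞⊛∙∘∙∘⊛∘
???∘∘⊞⊞⊛∘⊛∙
????????∙∙∘
????????∙∘∙
????????∘⊛∘

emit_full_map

∙⊛∘∘∙⊞⊛∙∙∘???
∙∙∙≋∙≋∘∙∘∘???
⊛⊛⊚⊛∘⊛∙∘∘⊛???
⊞⊛∙∘∙∘⊛∘∙∙???
∘∘⊞⊞⊛∘⊛∙∘⊛???
?????∙∙∘⊞∘???
?????∙∘∙⊛⊞???
?????∘⊛∘⊛≋???
?????⊞∘∘≋∙⊞∙?
?????≋⊛∘⊞∘⊛∙?
?????⊞∘⊛⊛∙∘∘∘
?????∙∘∘∘∘≋⊛∙
?????⊛∙∘∙∘∘∘⊞
???????⊛∘∙∘⊛∙
???????∘⊛∘⊛≋∙
????????∙≋∙∙∙
????????⊛⊛∙⊛≋

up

⊞⊞⊞⊞⊞⊞⊞⊞⊞⊞⊞
⊞⊞⊞⊞⊞⊞⊞⊞⊞⊞⊞
⊞⊞⊞⊞⊞⊞⊞⊞⊞⊞⊞
⊞⊞⊞⊞⊞⊞⊞⊞⊞⊞⊞
???∙⊛∘∘∙⊞⊛∙
???∙∙⊚≋∙≋∘∙
???⊛⊛∙⊛∘⊛∙∘
???⊞⊛∙∘∙∘⊛∘
???∘∘⊞⊞⊛∘⊛∙
????????∙∙∘
????????∙∘∙

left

⊞⊞⊞⊞⊞⊞⊞⊞⊞⊞⊞
⊞⊞⊞⊞⊞⊞⊞⊞⊞⊞⊞
⊞⊞⊞⊞⊞⊞⊞⊞⊞⊞⊞
⊞⊞⊞⊞⊞⊞⊞⊞⊞⊞⊞
???≋∙⊛∘∘∙⊞⊛
???⊛∙⊚∙≋∙≋∘
???∘⊛⊛∙⊛∘⊛∙
???∘⊞⊛∙∘∙∘⊛
????∘∘⊞⊞⊛∘⊛
?????????∙∙
?????????∙∘

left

⊞⊞⊞⊞⊞⊞⊞⊞⊞⊞⊞
⊞⊞⊞⊞⊞⊞⊞⊞⊞⊞⊞
⊞⊞⊞⊞⊞⊞⊞⊞⊞⊞⊞
⊞⊞⊞⊞⊞⊞⊞⊞⊞⊞⊞
???≋≋∙⊛∘∘∙⊞
???⊛⊛⊚∙∙≋∙≋
???∙∘⊛⊛∙⊛∘⊛
???∘∘⊞⊛∙∘∙∘
?????∘∘⊞⊞⊛∘
??????????∙
??????????∙

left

⊞⊞⊞⊞⊞⊞⊞⊞⊞⊞⊞
⊞⊞⊞⊞⊞⊞⊞⊞⊞⊞⊞
⊞⊞⊞⊞⊞⊞⊞⊞⊞⊞⊞
⊞⊞⊞⊞⊞⊞⊞⊞⊞⊞⊞
???≋≋≋∙⊛∘∘∙
???∙⊛⊚∙∙∙≋∙
???∘∙∘⊛⊛∙⊛∘
???∙∘∘⊞⊛∙∘∙
??????∘∘⊞⊞⊛
???????????
???????????

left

⊞⊞⊞⊞⊞⊞⊞⊞⊞⊞⊞
⊞⊞⊞⊞⊞⊞⊞⊞⊞⊞⊞
⊞⊞⊞⊞⊞⊞⊞⊞⊞⊞⊞
⊞⊞⊞⊞⊞⊞⊞⊞⊞⊞⊞
???≋≋≋≋∙⊛∘∘
???⊛∙⊚⊛∙∙∙≋
???⊞∘∙∘⊛⊛∙⊛
???∘∙∘∘⊞⊛∙∘
???????∘∘⊞⊞
???????????
???????????

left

⊞⊞⊞⊞⊞⊞⊞⊞⊞⊞⊞
⊞⊞⊞⊞⊞⊞⊞⊞⊞⊞⊞
⊞⊞⊞⊞⊞⊞⊞⊞⊞⊞⊞
⊞⊞⊞⊞⊞⊞⊞⊞⊞⊞⊞
⊞??∘≋≋≋≋∙⊛∘
⊞??∘⊛⊚⊛⊛∙∙∙
⊞??∘⊞∘∙∘⊛⊛∙
⊞??≋∘∙∘∘⊞⊛∙
⊞???????∘∘⊞
⊞??????????
⊞??????????

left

⊞⊞⊞⊞⊞⊞⊞⊞⊞⊞⊞
⊞⊞⊞⊞⊞⊞⊞⊞⊞⊞⊞
⊞⊞⊞⊞⊞⊞⊞⊞⊞⊞⊞
⊞⊞⊞⊞⊞⊞⊞⊞⊞⊞⊞
⊞⊞?∙∘≋≋≋≋∙⊛
⊞⊞?⊛∘⊚∙⊛⊛∙∙
⊞⊞?∘∘⊞∘∙∘⊛⊛
⊞⊞?⊛≋∘∙∘∘⊞⊛
⊞⊞???????∘∘
⊞⊞?????????
⊞⊞?????????

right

⊞⊞⊞⊞⊞⊞⊞⊞⊞⊞⊞
⊞⊞⊞⊞⊞⊞⊞⊞⊞⊞⊞
⊞⊞⊞⊞⊞⊞⊞⊞⊞⊞⊞
⊞⊞⊞⊞⊞⊞⊞⊞⊞⊞⊞
⊞?∙∘≋≋≋≋∙⊛∘
⊞?⊛∘⊛⊚⊛⊛∙∙∙
⊞?∘∘⊞∘∙∘⊛⊛∙
⊞?⊛≋∘∙∘∘⊞⊛∙
⊞???????∘∘⊞
⊞??????????
⊞??????????

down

⊞⊞⊞⊞⊞⊞⊞⊞⊞⊞⊞
⊞⊞⊞⊞⊞⊞⊞⊞⊞⊞⊞
⊞⊞⊞⊞⊞⊞⊞⊞⊞⊞⊞
⊞?∙∘≋≋≋≋∙⊛∘
⊞?⊛∘⊛∙⊛⊛∙∙∙
⊞?∘∘⊞⊚∙∘⊛⊛∙
⊞?⊛≋∘∙∘∘⊞⊛∙
⊞??⊛∙∙∙∘∘∘⊞
⊞??????????
⊞??????????
⊞??????????

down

⊞⊞⊞⊞⊞⊞⊞⊞⊞⊞⊞
⊞⊞⊞⊞⊞⊞⊞⊞⊞⊞⊞
⊞?∙∘≋≋≋≋∙⊛∘
⊞?⊛∘⊛∙⊛⊛∙∙∙
⊞?∘∘⊞∘∙∘⊛⊛∙
⊞?⊛≋∘⊚∘∘⊞⊛∙
⊞??⊛∙∙∙∘∘∘⊞
⊞??⊛∘∘≋∘???
⊞??????????
⊞??????????
⊞??????????

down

⊞⊞⊞⊞⊞⊞⊞⊞⊞⊞⊞
⊞?∙∘≋≋≋≋∙⊛∘
⊞?⊛∘⊛∙⊛⊛∙∙∙
⊞?∘∘⊞∘∙∘⊛⊛∙
⊞?⊛≋∘∙∘∘⊞⊛∙
⊞??⊛∙⊚∙∘∘∘⊞
⊞??⊛∘∘≋∘???
⊞??∙∙⊛∙∘???
⊞??????????
⊞??????????
⊞??????????

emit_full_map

∙∘≋≋≋≋∙⊛∘∘∙⊞⊛∙∙∘???
⊛∘⊛∙⊛⊛∙∙∙≋∙≋∘∙∘∘???
∘∘⊞∘∙∘⊛⊛∙⊛∘⊛∙∘∘⊛???
⊛≋∘∙∘∘⊞⊛∙∘∙∘⊛∘∙∙???
?⊛∙⊚∙∘∘∘⊞⊞⊛∘⊛∙∘⊛???
?⊛∘∘≋∘?????∙∙∘⊞∘???
?∙∙⊛∙∘?????∙∘∙⊛⊞???
???????????∘⊛∘⊛≋???
???????????⊞∘∘≋∙⊞∙?
???????????≋⊛∘⊞∘⊛∙?
???????????⊞∘⊛⊛∙∘∘∘
???????????∙∘∘∘∘≋⊛∙
???????????⊛∙∘∙∘∘∘⊞
?????????????⊛∘∙∘⊛∙
?????????????∘⊛∘⊛≋∙
??????????????∙≋∙∙∙
??????????????⊛⊛∙⊛≋


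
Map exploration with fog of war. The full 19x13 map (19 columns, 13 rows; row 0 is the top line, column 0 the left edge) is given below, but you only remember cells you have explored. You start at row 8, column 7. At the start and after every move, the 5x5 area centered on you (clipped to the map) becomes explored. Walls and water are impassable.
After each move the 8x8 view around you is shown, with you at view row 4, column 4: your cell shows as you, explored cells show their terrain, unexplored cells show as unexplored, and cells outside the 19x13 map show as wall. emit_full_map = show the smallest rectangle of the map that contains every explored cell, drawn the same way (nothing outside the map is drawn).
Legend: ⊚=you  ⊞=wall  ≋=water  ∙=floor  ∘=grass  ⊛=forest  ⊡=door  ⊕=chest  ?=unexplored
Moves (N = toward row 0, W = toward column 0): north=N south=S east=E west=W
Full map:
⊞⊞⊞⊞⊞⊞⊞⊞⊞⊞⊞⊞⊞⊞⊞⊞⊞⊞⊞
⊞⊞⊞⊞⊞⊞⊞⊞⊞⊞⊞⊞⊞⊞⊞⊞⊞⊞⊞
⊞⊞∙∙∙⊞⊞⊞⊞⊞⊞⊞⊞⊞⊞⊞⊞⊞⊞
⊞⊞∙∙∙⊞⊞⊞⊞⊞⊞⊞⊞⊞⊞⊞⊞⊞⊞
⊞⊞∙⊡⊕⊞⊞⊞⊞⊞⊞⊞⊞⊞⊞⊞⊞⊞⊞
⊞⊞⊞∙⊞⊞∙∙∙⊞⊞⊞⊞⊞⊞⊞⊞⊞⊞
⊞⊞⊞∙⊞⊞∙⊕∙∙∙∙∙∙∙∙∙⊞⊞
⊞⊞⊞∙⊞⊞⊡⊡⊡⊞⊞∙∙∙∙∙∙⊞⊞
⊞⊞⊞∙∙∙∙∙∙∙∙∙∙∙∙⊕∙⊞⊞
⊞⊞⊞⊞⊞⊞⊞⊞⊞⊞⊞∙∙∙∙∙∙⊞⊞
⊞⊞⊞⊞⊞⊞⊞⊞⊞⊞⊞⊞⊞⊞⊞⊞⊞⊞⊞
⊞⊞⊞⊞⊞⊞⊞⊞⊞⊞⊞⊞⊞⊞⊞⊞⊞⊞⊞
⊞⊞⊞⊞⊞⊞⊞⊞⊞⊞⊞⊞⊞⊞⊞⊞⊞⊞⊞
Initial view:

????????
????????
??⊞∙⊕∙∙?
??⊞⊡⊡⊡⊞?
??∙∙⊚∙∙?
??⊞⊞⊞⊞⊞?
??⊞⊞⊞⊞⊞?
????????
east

????????
????????
?⊞∙⊕∙∙∙?
?⊞⊡⊡⊡⊞⊞?
?∙∙∙⊚∙∙?
?⊞⊞⊞⊞⊞⊞?
?⊞⊞⊞⊞⊞⊞?
????????

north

????????
????????
??∙∙∙⊞⊞?
?⊞∙⊕∙∙∙?
?⊞⊡⊡⊚⊞⊞?
?∙∙∙∙∙∙?
?⊞⊞⊞⊞⊞⊞?
?⊞⊞⊞⊞⊞⊞?

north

????????
????????
??⊞⊞⊞⊞⊞?
??∙∙∙⊞⊞?
?⊞∙⊕⊚∙∙?
?⊞⊡⊡⊡⊞⊞?
?∙∙∙∙∙∙?
?⊞⊞⊞⊞⊞⊞?

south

????????
??⊞⊞⊞⊞⊞?
??∙∙∙⊞⊞?
?⊞∙⊕∙∙∙?
?⊞⊡⊡⊚⊞⊞?
?∙∙∙∙∙∙?
?⊞⊞⊞⊞⊞⊞?
?⊞⊞⊞⊞⊞⊞?

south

??⊞⊞⊞⊞⊞?
??∙∙∙⊞⊞?
?⊞∙⊕∙∙∙?
?⊞⊡⊡⊡⊞⊞?
?∙∙∙⊚∙∙?
?⊞⊞⊞⊞⊞⊞?
?⊞⊞⊞⊞⊞⊞?
????????

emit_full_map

?⊞⊞⊞⊞⊞
?∙∙∙⊞⊞
⊞∙⊕∙∙∙
⊞⊡⊡⊡⊞⊞
∙∙∙⊚∙∙
⊞⊞⊞⊞⊞⊞
⊞⊞⊞⊞⊞⊞

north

????????
??⊞⊞⊞⊞⊞?
??∙∙∙⊞⊞?
?⊞∙⊕∙∙∙?
?⊞⊡⊡⊚⊞⊞?
?∙∙∙∙∙∙?
?⊞⊞⊞⊞⊞⊞?
?⊞⊞⊞⊞⊞⊞?

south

??⊞⊞⊞⊞⊞?
??∙∙∙⊞⊞?
?⊞∙⊕∙∙∙?
?⊞⊡⊡⊡⊞⊞?
?∙∙∙⊚∙∙?
?⊞⊞⊞⊞⊞⊞?
?⊞⊞⊞⊞⊞⊞?
????????

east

?⊞⊞⊞⊞⊞??
?∙∙∙⊞⊞??
⊞∙⊕∙∙∙∙?
⊞⊡⊡⊡⊞⊞∙?
∙∙∙∙⊚∙∙?
⊞⊞⊞⊞⊞⊞∙?
⊞⊞⊞⊞⊞⊞⊞?
????????

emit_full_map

?⊞⊞⊞⊞⊞?
?∙∙∙⊞⊞?
⊞∙⊕∙∙∙∙
⊞⊡⊡⊡⊞⊞∙
∙∙∙∙⊚∙∙
⊞⊞⊞⊞⊞⊞∙
⊞⊞⊞⊞⊞⊞⊞


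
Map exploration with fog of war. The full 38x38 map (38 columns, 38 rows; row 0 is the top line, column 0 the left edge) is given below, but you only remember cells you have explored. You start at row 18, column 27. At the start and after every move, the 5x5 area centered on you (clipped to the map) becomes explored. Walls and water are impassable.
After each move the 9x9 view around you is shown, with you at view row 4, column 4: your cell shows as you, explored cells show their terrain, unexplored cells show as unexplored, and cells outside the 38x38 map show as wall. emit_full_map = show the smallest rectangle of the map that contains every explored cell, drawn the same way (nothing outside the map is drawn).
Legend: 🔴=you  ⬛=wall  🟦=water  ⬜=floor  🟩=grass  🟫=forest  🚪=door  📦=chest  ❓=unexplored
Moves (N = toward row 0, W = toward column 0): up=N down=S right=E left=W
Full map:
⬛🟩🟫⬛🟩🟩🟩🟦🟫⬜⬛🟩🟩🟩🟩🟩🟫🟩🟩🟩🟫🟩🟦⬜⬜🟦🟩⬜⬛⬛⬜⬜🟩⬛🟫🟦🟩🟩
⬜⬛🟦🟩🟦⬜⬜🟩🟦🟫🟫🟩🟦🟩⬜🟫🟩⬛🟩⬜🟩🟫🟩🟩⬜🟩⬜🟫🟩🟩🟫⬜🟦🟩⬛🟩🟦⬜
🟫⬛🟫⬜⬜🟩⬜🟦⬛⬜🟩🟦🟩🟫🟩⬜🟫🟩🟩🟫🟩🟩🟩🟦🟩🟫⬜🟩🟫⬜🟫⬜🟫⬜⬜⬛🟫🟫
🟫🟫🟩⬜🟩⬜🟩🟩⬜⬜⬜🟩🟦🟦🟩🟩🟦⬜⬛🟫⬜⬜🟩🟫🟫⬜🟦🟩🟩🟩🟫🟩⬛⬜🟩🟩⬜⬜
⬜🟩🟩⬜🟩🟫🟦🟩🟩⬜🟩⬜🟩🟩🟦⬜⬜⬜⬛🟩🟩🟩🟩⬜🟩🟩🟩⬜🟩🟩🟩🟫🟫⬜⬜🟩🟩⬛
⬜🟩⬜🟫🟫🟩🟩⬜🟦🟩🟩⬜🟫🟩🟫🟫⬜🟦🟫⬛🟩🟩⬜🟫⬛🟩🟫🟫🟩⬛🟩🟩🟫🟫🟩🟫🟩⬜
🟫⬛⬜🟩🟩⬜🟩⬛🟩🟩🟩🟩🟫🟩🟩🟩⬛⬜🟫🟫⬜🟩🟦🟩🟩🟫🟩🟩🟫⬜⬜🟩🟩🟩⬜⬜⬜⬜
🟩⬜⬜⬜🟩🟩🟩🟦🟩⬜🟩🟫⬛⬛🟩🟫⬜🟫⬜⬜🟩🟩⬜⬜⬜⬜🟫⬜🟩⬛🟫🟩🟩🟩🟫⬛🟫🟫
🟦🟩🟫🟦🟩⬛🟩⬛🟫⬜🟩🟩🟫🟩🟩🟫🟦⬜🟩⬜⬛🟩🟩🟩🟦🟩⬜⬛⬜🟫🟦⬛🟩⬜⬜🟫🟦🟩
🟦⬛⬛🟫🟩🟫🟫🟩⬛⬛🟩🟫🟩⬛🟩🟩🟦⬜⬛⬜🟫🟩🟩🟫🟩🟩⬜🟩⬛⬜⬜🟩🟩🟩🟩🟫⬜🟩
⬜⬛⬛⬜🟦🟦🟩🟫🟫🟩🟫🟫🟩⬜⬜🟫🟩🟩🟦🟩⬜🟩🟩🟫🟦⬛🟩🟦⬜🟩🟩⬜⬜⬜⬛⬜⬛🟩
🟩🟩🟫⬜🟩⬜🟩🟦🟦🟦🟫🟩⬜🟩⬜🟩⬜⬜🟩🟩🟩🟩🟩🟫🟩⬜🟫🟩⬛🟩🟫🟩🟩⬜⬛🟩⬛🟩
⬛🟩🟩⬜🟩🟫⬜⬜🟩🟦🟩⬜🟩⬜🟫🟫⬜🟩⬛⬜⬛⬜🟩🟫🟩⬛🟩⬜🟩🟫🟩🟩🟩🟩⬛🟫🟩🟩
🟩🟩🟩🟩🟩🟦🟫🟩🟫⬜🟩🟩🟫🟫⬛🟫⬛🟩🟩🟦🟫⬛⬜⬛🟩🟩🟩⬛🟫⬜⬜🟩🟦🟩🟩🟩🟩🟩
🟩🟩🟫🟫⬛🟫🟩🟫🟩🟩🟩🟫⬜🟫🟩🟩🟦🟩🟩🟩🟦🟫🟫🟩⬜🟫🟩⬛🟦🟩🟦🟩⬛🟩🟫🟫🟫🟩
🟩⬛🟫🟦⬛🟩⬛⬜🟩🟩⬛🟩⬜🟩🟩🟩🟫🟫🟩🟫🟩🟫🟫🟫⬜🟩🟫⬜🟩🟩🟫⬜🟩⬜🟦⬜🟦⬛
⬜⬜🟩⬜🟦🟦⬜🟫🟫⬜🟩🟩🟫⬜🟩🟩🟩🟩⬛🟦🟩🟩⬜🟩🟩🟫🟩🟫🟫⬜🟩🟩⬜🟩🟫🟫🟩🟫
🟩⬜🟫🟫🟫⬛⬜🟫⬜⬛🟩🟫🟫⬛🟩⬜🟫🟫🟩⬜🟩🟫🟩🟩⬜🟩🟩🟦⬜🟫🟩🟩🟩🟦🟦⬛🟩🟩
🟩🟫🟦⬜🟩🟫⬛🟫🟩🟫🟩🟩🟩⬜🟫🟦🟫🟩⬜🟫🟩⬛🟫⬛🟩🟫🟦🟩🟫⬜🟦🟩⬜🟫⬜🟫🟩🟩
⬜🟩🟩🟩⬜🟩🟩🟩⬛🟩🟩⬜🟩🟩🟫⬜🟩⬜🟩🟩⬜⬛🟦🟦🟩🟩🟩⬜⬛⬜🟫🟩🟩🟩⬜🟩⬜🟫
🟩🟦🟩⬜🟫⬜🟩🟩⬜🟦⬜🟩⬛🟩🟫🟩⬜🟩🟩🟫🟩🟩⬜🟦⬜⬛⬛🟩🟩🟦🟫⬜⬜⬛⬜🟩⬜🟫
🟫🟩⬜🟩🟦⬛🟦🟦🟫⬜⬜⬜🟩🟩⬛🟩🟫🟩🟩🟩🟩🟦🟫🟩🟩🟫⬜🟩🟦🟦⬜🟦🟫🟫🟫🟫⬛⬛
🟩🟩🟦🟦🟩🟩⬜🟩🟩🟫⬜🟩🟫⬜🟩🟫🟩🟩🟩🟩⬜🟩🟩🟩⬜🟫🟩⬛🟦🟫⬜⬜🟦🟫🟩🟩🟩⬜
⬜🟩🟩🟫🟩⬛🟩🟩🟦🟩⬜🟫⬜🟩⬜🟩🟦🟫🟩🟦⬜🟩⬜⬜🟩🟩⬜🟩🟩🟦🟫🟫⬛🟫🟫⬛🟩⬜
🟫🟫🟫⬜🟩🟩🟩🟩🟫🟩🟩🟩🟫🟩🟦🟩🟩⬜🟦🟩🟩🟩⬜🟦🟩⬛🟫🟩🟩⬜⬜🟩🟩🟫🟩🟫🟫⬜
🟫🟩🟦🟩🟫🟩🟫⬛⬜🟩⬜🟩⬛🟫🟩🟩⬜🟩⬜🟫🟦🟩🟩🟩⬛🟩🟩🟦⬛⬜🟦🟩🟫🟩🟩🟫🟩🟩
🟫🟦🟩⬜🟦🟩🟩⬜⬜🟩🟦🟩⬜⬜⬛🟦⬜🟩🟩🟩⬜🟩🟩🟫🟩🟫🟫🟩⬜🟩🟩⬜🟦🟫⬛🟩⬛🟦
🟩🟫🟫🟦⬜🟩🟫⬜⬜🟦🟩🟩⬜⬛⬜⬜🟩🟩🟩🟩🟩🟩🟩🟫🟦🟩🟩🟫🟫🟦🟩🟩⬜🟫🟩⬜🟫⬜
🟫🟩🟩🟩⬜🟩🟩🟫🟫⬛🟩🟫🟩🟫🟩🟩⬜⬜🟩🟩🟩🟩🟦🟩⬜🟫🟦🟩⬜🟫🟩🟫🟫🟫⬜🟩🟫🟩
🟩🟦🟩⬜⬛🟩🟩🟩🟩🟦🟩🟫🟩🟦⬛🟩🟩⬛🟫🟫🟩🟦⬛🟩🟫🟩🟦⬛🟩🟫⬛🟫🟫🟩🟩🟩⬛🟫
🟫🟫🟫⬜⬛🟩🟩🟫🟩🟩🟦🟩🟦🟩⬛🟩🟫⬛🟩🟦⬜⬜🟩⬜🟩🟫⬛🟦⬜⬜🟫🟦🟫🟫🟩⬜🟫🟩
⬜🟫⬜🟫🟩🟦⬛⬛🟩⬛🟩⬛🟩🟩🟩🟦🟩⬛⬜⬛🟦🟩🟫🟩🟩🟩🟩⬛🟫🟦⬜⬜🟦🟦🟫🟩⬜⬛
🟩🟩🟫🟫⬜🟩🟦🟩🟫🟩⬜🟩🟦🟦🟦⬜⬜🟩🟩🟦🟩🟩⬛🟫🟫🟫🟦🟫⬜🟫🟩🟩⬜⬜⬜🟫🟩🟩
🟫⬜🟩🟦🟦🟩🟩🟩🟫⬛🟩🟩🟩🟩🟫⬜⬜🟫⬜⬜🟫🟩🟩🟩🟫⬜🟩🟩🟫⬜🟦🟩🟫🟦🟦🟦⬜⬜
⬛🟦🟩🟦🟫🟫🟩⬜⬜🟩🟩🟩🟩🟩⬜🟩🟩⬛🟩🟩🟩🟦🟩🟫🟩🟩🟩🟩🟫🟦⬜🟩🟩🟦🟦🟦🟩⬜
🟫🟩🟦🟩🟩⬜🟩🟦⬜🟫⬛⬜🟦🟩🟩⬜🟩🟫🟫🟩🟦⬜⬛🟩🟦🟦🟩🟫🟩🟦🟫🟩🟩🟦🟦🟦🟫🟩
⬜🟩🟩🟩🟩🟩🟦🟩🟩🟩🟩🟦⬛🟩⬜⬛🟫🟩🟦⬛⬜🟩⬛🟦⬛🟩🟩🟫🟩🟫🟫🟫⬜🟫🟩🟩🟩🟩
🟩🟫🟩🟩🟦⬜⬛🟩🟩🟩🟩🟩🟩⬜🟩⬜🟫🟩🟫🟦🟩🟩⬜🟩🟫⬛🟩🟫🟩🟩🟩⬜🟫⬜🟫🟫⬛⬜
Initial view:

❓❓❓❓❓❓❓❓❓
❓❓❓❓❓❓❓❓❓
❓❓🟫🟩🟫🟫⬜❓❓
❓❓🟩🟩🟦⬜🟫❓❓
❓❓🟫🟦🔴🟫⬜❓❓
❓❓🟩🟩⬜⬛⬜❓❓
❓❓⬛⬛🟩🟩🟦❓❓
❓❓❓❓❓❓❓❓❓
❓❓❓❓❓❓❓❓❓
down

❓❓❓❓❓❓❓❓❓
❓❓🟫🟩🟫🟫⬜❓❓
❓❓🟩🟩🟦⬜🟫❓❓
❓❓🟫🟦🟩🟫⬜❓❓
❓❓🟩🟩🔴⬛⬜❓❓
❓❓⬛⬛🟩🟩🟦❓❓
❓❓🟫⬜🟩🟦🟦❓❓
❓❓❓❓❓❓❓❓❓
❓❓❓❓❓❓❓❓❓

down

❓❓🟫🟩🟫🟫⬜❓❓
❓❓🟩🟩🟦⬜🟫❓❓
❓❓🟫🟦🟩🟫⬜❓❓
❓❓🟩🟩⬜⬛⬜❓❓
❓❓⬛⬛🔴🟩🟦❓❓
❓❓🟫⬜🟩🟦🟦❓❓
❓❓🟫🟩⬛🟦🟫❓❓
❓❓❓❓❓❓❓❓❓
❓❓❓❓❓❓❓❓❓

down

❓❓🟩🟩🟦⬜🟫❓❓
❓❓🟫🟦🟩🟫⬜❓❓
❓❓🟩🟩⬜⬛⬜❓❓
❓❓⬛⬛🟩🟩🟦❓❓
❓❓🟫⬜🔴🟦🟦❓❓
❓❓🟫🟩⬛🟦🟫❓❓
❓❓🟩⬜🟩🟩🟦❓❓
❓❓❓❓❓❓❓❓❓
❓❓❓❓❓❓❓❓❓

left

❓❓❓🟩🟩🟦⬜🟫❓
❓❓❓🟫🟦🟩🟫⬜❓
❓❓🟩🟩🟩⬜⬛⬜❓
❓❓⬜⬛⬛🟩🟩🟦❓
❓❓🟩🟫🔴🟩🟦🟦❓
❓❓⬜🟫🟩⬛🟦🟫❓
❓❓🟩🟩⬜🟩🟩🟦❓
❓❓❓❓❓❓❓❓❓
❓❓❓❓❓❓❓❓❓

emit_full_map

❓🟫🟩🟫🟫⬜
❓🟩🟩🟦⬜🟫
❓🟫🟦🟩🟫⬜
🟩🟩🟩⬜⬛⬜
⬜⬛⬛🟩🟩🟦
🟩🟫🔴🟩🟦🟦
⬜🟫🟩⬛🟦🟫
🟩🟩⬜🟩🟩🟦

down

❓❓❓🟫🟦🟩🟫⬜❓
❓❓🟩🟩🟩⬜⬛⬜❓
❓❓⬜⬛⬛🟩🟩🟦❓
❓❓🟩🟫⬜🟩🟦🟦❓
❓❓⬜🟫🔴⬛🟦🟫❓
❓❓🟩🟩⬜🟩🟩🟦❓
❓❓🟩⬛🟫🟩🟩❓❓
❓❓❓❓❓❓❓❓❓
❓❓❓❓❓❓❓❓❓

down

❓❓🟩🟩🟩⬜⬛⬜❓
❓❓⬜⬛⬛🟩🟩🟦❓
❓❓🟩🟫⬜🟩🟦🟦❓
❓❓⬜🟫🟩⬛🟦🟫❓
❓❓🟩🟩🔴🟩🟩🟦❓
❓❓🟩⬛🟫🟩🟩❓❓
❓❓⬛🟩🟩🟦⬛❓❓
❓❓❓❓❓❓❓❓❓
❓❓❓❓❓❓❓❓❓

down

❓❓⬜⬛⬛🟩🟩🟦❓
❓❓🟩🟫⬜🟩🟦🟦❓
❓❓⬜🟫🟩⬛🟦🟫❓
❓❓🟩🟩⬜🟩🟩🟦❓
❓❓🟩⬛🔴🟩🟩❓❓
❓❓⬛🟩🟩🟦⬛❓❓
❓❓🟩🟫🟫🟩⬜❓❓
❓❓❓❓❓❓❓❓❓
❓❓❓❓❓❓❓❓❓

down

❓❓🟩🟫⬜🟩🟦🟦❓
❓❓⬜🟫🟩⬛🟦🟫❓
❓❓🟩🟩⬜🟩🟩🟦❓
❓❓🟩⬛🟫🟩🟩❓❓
❓❓⬛🟩🔴🟦⬛❓❓
❓❓🟩🟫🟫🟩⬜❓❓
❓❓🟦🟩🟩🟫🟫❓❓
❓❓❓❓❓❓❓❓❓
❓❓❓❓❓❓❓❓❓

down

❓❓⬜🟫🟩⬛🟦🟫❓
❓❓🟩🟩⬜🟩🟩🟦❓
❓❓🟩⬛🟫🟩🟩❓❓
❓❓⬛🟩🟩🟦⬛❓❓
❓❓🟩🟫🔴🟩⬜❓❓
❓❓🟦🟩🟩🟫🟫❓❓
❓❓⬜🟫🟦🟩⬜❓❓
❓❓❓❓❓❓❓❓❓
❓❓❓❓❓❓❓❓❓

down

❓❓🟩🟩⬜🟩🟩🟦❓
❓❓🟩⬛🟫🟩🟩❓❓
❓❓⬛🟩🟩🟦⬛❓❓
❓❓🟩🟫🟫🟩⬜❓❓
❓❓🟦🟩🔴🟫🟫❓❓
❓❓⬜🟫🟦🟩⬜❓❓
❓❓🟫🟩🟦⬛🟩❓❓
❓❓❓❓❓❓❓❓❓
❓❓❓❓❓❓❓❓❓

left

❓❓❓🟩🟩⬜🟩🟩🟦
❓❓❓🟩⬛🟫🟩🟩❓
❓❓🟩⬛🟩🟩🟦⬛❓
❓❓🟫🟩🟫🟫🟩⬜❓
❓❓🟫🟦🔴🟩🟫🟫❓
❓❓🟩⬜🟫🟦🟩⬜❓
❓❓🟩🟫🟩🟦⬛🟩❓
❓❓❓❓❓❓❓❓❓
❓❓❓❓❓❓❓❓❓

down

❓❓❓🟩⬛🟫🟩🟩❓
❓❓🟩⬛🟩🟩🟦⬛❓
❓❓🟫🟩🟫🟫🟩⬜❓
❓❓🟫🟦🟩🟩🟫🟫❓
❓❓🟩⬜🔴🟦🟩⬜❓
❓❓🟩🟫🟩🟦⬛🟩❓
❓❓⬜🟩🟫⬛🟦❓❓
❓❓❓❓❓❓❓❓❓
❓❓❓❓❓❓❓❓❓

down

❓❓🟩⬛🟩🟩🟦⬛❓
❓❓🟫🟩🟫🟫🟩⬜❓
❓❓🟫🟦🟩🟩🟫🟫❓
❓❓🟩⬜🟫🟦🟩⬜❓
❓❓🟩🟫🔴🟦⬛🟩❓
❓❓⬜🟩🟫⬛🟦❓❓
❓❓🟩🟩🟩🟩⬛❓❓
❓❓❓❓❓❓❓❓❓
❓❓❓❓❓❓❓❓❓

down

❓❓🟫🟩🟫🟫🟩⬜❓
❓❓🟫🟦🟩🟩🟫🟫❓
❓❓🟩⬜🟫🟦🟩⬜❓
❓❓🟩🟫🟩🟦⬛🟩❓
❓❓⬜🟩🔴⬛🟦❓❓
❓❓🟩🟩🟩🟩⬛❓❓
❓❓🟫🟫🟫🟦🟫❓❓
❓❓❓❓❓❓❓❓❓
❓❓❓❓❓❓❓❓❓

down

❓❓🟫🟦🟩🟩🟫🟫❓
❓❓🟩⬜🟫🟦🟩⬜❓
❓❓🟩🟫🟩🟦⬛🟩❓
❓❓⬜🟩🟫⬛🟦❓❓
❓❓🟩🟩🔴🟩⬛❓❓
❓❓🟫🟫🟫🟦🟫❓❓
❓❓🟩🟫⬜🟩🟩❓❓
❓❓❓❓❓❓❓❓❓
❓❓❓❓❓❓❓❓❓

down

❓❓🟩⬜🟫🟦🟩⬜❓
❓❓🟩🟫🟩🟦⬛🟩❓
❓❓⬜🟩🟫⬛🟦❓❓
❓❓🟩🟩🟩🟩⬛❓❓
❓❓🟫🟫🔴🟦🟫❓❓
❓❓🟩🟫⬜🟩🟩❓❓
❓❓🟫🟩🟩🟩🟩❓❓
❓❓❓❓❓❓❓❓❓
❓❓❓❓❓❓❓❓❓

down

❓❓🟩🟫🟩🟦⬛🟩❓
❓❓⬜🟩🟫⬛🟦❓❓
❓❓🟩🟩🟩🟩⬛❓❓
❓❓🟫🟫🟫🟦🟫❓❓
❓❓🟩🟫🔴🟩🟩❓❓
❓❓🟫🟩🟩🟩🟩❓❓
❓❓🟩🟦🟦🟩🟫❓❓
❓❓❓❓❓❓❓❓❓
❓❓❓❓❓❓❓❓❓

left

❓❓❓🟩🟫🟩🟦⬛🟩
❓❓❓⬜🟩🟫⬛🟦❓
❓❓🟫🟩🟩🟩🟩⬛❓
❓❓⬛🟫🟫🟫🟦🟫❓
❓❓🟩🟩🔴⬜🟩🟩❓
❓❓🟩🟫🟩🟩🟩🟩❓
❓❓⬛🟩🟦🟦🟩🟫❓
❓❓❓❓❓❓❓❓❓
❓❓❓❓❓❓❓❓❓

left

❓❓❓❓🟩🟫🟩🟦⬛
❓❓❓❓⬜🟩🟫⬛🟦
❓❓🟩🟫🟩🟩🟩🟩⬛
❓❓🟩⬛🟫🟫🟫🟦🟫
❓❓🟩🟩🔴🟫⬜🟩🟩
❓❓🟦🟩🟫🟩🟩🟩🟩
❓❓⬜⬛🟩🟦🟦🟩🟫
❓❓❓❓❓❓❓❓❓
❓❓❓❓❓❓❓❓❓

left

❓❓❓❓❓🟩🟫🟩🟦
❓❓❓❓❓⬜🟩🟫⬛
❓❓🟦🟩🟫🟩🟩🟩🟩
❓❓🟩🟩⬛🟫🟫🟫🟦
❓❓🟫🟩🔴🟩🟫⬜🟩
❓❓🟩🟦🟩🟫🟩🟩🟩
❓❓🟦⬜⬛🟩🟦🟦🟩
❓❓❓❓❓❓❓❓❓
❓❓❓❓❓❓❓❓❓

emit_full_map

❓❓❓❓❓🟫🟩🟫🟫⬜
❓❓❓❓❓🟩🟩🟦⬜🟫
❓❓❓❓❓🟫🟦🟩🟫⬜
❓❓❓❓🟩🟩🟩⬜⬛⬜
❓❓❓❓⬜⬛⬛🟩🟩🟦
❓❓❓❓🟩🟫⬜🟩🟦🟦
❓❓❓❓⬜🟫🟩⬛🟦🟫
❓❓❓❓🟩🟩⬜🟩🟩🟦
❓❓❓❓🟩⬛🟫🟩🟩❓
❓❓❓🟩⬛🟩🟩🟦⬛❓
❓❓❓🟫🟩🟫🟫🟩⬜❓
❓❓❓🟫🟦🟩🟩🟫🟫❓
❓❓❓🟩⬜🟫🟦🟩⬜❓
❓❓❓🟩🟫🟩🟦⬛🟩❓
❓❓❓⬜🟩🟫⬛🟦❓❓
🟦🟩🟫🟩🟩🟩🟩⬛❓❓
🟩🟩⬛🟫🟫🟫🟦🟫❓❓
🟫🟩🔴🟩🟫⬜🟩🟩❓❓
🟩🟦🟩🟫🟩🟩🟩🟩❓❓
🟦⬜⬛🟩🟦🟦🟩🟫❓❓

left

❓❓❓❓❓❓🟩🟫🟩
❓❓❓❓❓❓⬜🟩🟫
❓❓⬛🟦🟩🟫🟩🟩🟩
❓❓🟦🟩🟩⬛🟫🟫🟫
❓❓⬜🟫🔴🟩🟩🟫⬜
❓❓🟩🟩🟦🟩🟫🟩🟩
❓❓🟩🟦⬜⬛🟩🟦🟦
❓❓❓❓❓❓❓❓❓
❓❓❓❓❓❓❓❓❓

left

❓❓❓❓❓❓❓🟩🟫
❓❓❓❓❓❓❓⬜🟩
❓❓⬜⬛🟦🟩🟫🟩🟩
❓❓🟩🟦🟩🟩⬛🟫🟫
❓❓⬜⬜🔴🟩🟩🟩🟫
❓❓🟩🟩🟩🟦🟩🟫🟩
❓❓🟫🟩🟦⬜⬛🟩🟦
❓❓❓❓❓❓❓❓❓
❓❓❓❓❓❓❓❓❓

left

❓❓❓❓❓❓❓❓🟩
❓❓❓❓❓❓❓❓⬜
❓❓⬛⬜⬛🟦🟩🟫🟩
❓❓🟩🟩🟦🟩🟩⬛🟫
❓❓🟫⬜🔴🟫🟩🟩🟩
❓❓⬛🟩🟩🟩🟦🟩🟫
❓❓🟫🟫🟩🟦⬜⬛🟩
❓❓❓❓❓❓❓❓❓
❓❓❓❓❓❓❓❓❓

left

❓❓❓❓❓❓❓❓❓
❓❓❓❓❓❓❓❓❓
❓❓🟩⬛⬜⬛🟦🟩🟫
❓❓⬜🟩🟩🟦🟩🟩⬛
❓❓⬜🟫🔴⬜🟫🟩🟩
❓❓🟩⬛🟩🟩🟩🟦🟩
❓❓🟩🟫🟫🟩🟦⬜⬛
❓❓❓❓❓❓❓❓❓
❓❓❓❓❓❓❓❓❓

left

❓❓❓❓❓❓❓❓❓
❓❓❓❓❓❓❓❓❓
❓❓🟦🟩⬛⬜⬛🟦🟩
❓❓⬜⬜🟩🟩🟦🟩🟩
❓❓⬜⬜🔴⬜⬜🟫🟩
❓❓🟩🟩⬛🟩🟩🟩🟦
❓❓⬜🟩🟫🟫🟩🟦⬜
❓❓❓❓❓❓❓❓❓
❓❓❓❓❓❓❓❓❓

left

❓❓❓❓❓❓❓❓❓
❓❓❓❓❓❓❓❓❓
❓❓🟩🟦🟩⬛⬜⬛🟦
❓❓🟦⬜⬜🟩🟩🟦🟩
❓❓🟫⬜🔴🟫⬜⬜🟫
❓❓⬜🟩🟩⬛🟩🟩🟩
❓❓🟩⬜🟩🟫🟫🟩🟦
❓❓❓❓❓❓❓❓❓
❓❓❓❓❓❓❓❓❓

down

❓❓❓❓❓❓❓❓❓
❓❓🟩🟦🟩⬛⬜⬛🟦
❓❓🟦⬜⬜🟩🟩🟦🟩
❓❓🟫⬜⬜🟫⬜⬜🟫
❓❓⬜🟩🔴⬛🟩🟩🟩
❓❓🟩⬜🟩🟫🟫🟩🟦
❓❓⬜⬛🟫🟩🟦❓❓
❓❓❓❓❓❓❓❓❓
⬛⬛⬛⬛⬛⬛⬛⬛⬛

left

❓❓❓❓❓❓❓❓❓
❓❓❓🟩🟦🟩⬛⬜⬛
❓❓🟦🟦⬜⬜🟩🟩🟦
❓❓🟩🟫⬜⬜🟫⬜⬜
❓❓🟩⬜🔴🟩⬛🟩🟩
❓❓🟩🟩⬜🟩🟫🟫🟩
❓❓🟩⬜⬛🟫🟩🟦❓
❓❓❓❓❓❓❓❓❓
⬛⬛⬛⬛⬛⬛⬛⬛⬛

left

❓❓❓❓❓❓❓❓❓
❓❓❓❓🟩🟦🟩⬛⬜
❓❓🟦🟦🟦⬜⬜🟩🟩
❓❓🟩🟩🟫⬜⬜🟫⬜
❓❓🟩🟩🔴🟩🟩⬛🟩
❓❓🟦🟩🟩⬜🟩🟫🟫
❓❓⬛🟩⬜⬛🟫🟩🟦
❓❓❓❓❓❓❓❓❓
⬛⬛⬛⬛⬛⬛⬛⬛⬛

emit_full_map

❓❓❓❓❓❓❓❓❓❓❓❓❓🟫🟩🟫🟫⬜
❓❓❓❓❓❓❓❓❓❓❓❓❓🟩🟩🟦⬜🟫
❓❓❓❓❓❓❓❓❓❓❓❓❓🟫🟦🟩🟫⬜
❓❓❓❓❓❓❓❓❓❓❓❓🟩🟩🟩⬜⬛⬜
❓❓❓❓❓❓❓❓❓❓❓❓⬜⬛⬛🟩🟩🟦
❓❓❓❓❓❓❓❓❓❓❓❓🟩🟫⬜🟩🟦🟦
❓❓❓❓❓❓❓❓❓❓❓❓⬜🟫🟩⬛🟦🟫
❓❓❓❓❓❓❓❓❓❓❓❓🟩🟩⬜🟩🟩🟦
❓❓❓❓❓❓❓❓❓❓❓❓🟩⬛🟫🟩🟩❓
❓❓❓❓❓❓❓❓❓❓❓🟩⬛🟩🟩🟦⬛❓
❓❓❓❓❓❓❓❓❓❓❓🟫🟩🟫🟫🟩⬜❓
❓❓❓❓❓❓❓❓❓❓❓🟫🟦🟩🟩🟫🟫❓
❓❓❓❓❓❓❓❓❓❓❓🟩⬜🟫🟦🟩⬜❓
❓❓❓❓❓❓❓❓❓❓❓🟩🟫🟩🟦⬛🟩❓
❓❓❓❓❓❓❓❓❓❓❓⬜🟩🟫⬛🟦❓❓
❓❓🟩🟦🟩⬛⬜⬛🟦🟩🟫🟩🟩🟩🟩⬛❓❓
🟦🟦🟦⬜⬜🟩🟩🟦🟩🟩⬛🟫🟫🟫🟦🟫❓❓
🟩🟩🟫⬜⬜🟫⬜⬜🟫🟩🟩🟩🟫⬜🟩🟩❓❓
🟩🟩🔴🟩🟩⬛🟩🟩🟩🟦🟩🟫🟩🟩🟩🟩❓❓
🟦🟩🟩⬜🟩🟫🟫🟩🟦⬜⬛🟩🟦🟦🟩🟫❓❓
⬛🟩⬜⬛🟫🟩🟦❓❓❓❓❓❓❓❓❓❓❓

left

❓❓❓❓❓❓❓❓❓
❓❓❓❓❓🟩🟦🟩⬛
❓❓🟩🟦🟦🟦⬜⬜🟩
❓❓🟩🟩🟩🟫⬜⬜🟫
❓❓🟩🟩🔴⬜🟩🟩⬛
❓❓⬜🟦🟩🟩⬜🟩🟫
❓❓🟦⬛🟩⬜⬛🟫🟩
❓❓❓❓❓❓❓❓❓
⬛⬛⬛⬛⬛⬛⬛⬛⬛

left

❓❓❓❓❓❓❓❓❓
❓❓❓❓❓❓🟩🟦🟩
❓❓⬜🟩🟦🟦🟦⬜⬜
❓❓🟩🟩🟩🟩🟫⬜⬜
❓❓🟩🟩🔴🟩⬜🟩🟩
❓❓⬛⬜🟦🟩🟩⬜🟩
❓❓🟩🟦⬛🟩⬜⬛🟫
❓❓❓❓❓❓❓❓❓
⬛⬛⬛⬛⬛⬛⬛⬛⬛

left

❓❓❓❓❓❓❓❓❓
❓❓❓❓❓❓❓🟩🟦
❓❓🟩⬜🟩🟦🟦🟦⬜
❓❓⬛🟩🟩🟩🟩🟫⬜
❓❓🟩🟩🔴🟩🟩⬜🟩
❓❓🟫⬛⬜🟦🟩🟩⬜
❓❓🟩🟩🟦⬛🟩⬜⬛
❓❓❓❓❓❓❓❓❓
⬛⬛⬛⬛⬛⬛⬛⬛⬛

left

❓❓❓❓❓❓❓❓❓
❓❓❓❓❓❓❓❓🟩
❓❓🟫🟩⬜🟩🟦🟦🟦
❓❓🟫⬛🟩🟩🟩🟩🟫
❓❓⬜🟩🔴🟩🟩🟩⬜
❓❓⬜🟫⬛⬜🟦🟩🟩
❓❓🟩🟩🟩🟦⬛🟩⬜
❓❓❓❓❓❓❓❓❓
⬛⬛⬛⬛⬛⬛⬛⬛⬛

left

❓❓❓❓❓❓❓❓❓
❓❓❓❓❓❓❓❓❓
❓❓🟩🟫🟩⬜🟩🟦🟦
❓❓🟩🟫⬛🟩🟩🟩🟩
❓❓⬜⬜🔴🟩🟩🟩🟩
❓❓🟦⬜🟫⬛⬜🟦🟩
❓❓🟩🟩🟩🟩🟦⬛🟩
❓❓❓❓❓❓❓❓❓
⬛⬛⬛⬛⬛⬛⬛⬛⬛

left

❓❓❓❓❓❓❓❓❓
❓❓❓❓❓❓❓❓❓
❓❓🟦🟩🟫🟩⬜🟩🟦
❓❓🟩🟩🟫⬛🟩🟩🟩
❓❓🟩⬜🔴🟩🟩🟩🟩
❓❓🟩🟦⬜🟫⬛⬜🟦
❓❓🟦🟩🟩🟩🟩🟦⬛
❓❓❓❓❓❓❓❓❓
⬛⬛⬛⬛⬛⬛⬛⬛⬛

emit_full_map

❓❓❓❓❓❓❓❓❓❓❓❓❓❓❓❓❓❓❓🟫🟩🟫🟫⬜
❓❓❓❓❓❓❓❓❓❓❓❓❓❓❓❓❓❓❓🟩🟩🟦⬜🟫
❓❓❓❓❓❓❓❓❓❓❓❓❓❓❓❓❓❓❓🟫🟦🟩🟫⬜
❓❓❓❓❓❓❓❓❓❓❓❓❓❓❓❓❓❓🟩🟩🟩⬜⬛⬜
❓❓❓❓❓❓❓❓❓❓❓❓❓❓❓❓❓❓⬜⬛⬛🟩🟩🟦
❓❓❓❓❓❓❓❓❓❓❓❓❓❓❓❓❓❓🟩🟫⬜🟩🟦🟦
❓❓❓❓❓❓❓❓❓❓❓❓❓❓❓❓❓❓⬜🟫🟩⬛🟦🟫
❓❓❓❓❓❓❓❓❓❓❓❓❓❓❓❓❓❓🟩🟩⬜🟩🟩🟦
❓❓❓❓❓❓❓❓❓❓❓❓❓❓❓❓❓❓🟩⬛🟫🟩🟩❓
❓❓❓❓❓❓❓❓❓❓❓❓❓❓❓❓❓🟩⬛🟩🟩🟦⬛❓
❓❓❓❓❓❓❓❓❓❓❓❓❓❓❓❓❓🟫🟩🟫🟫🟩⬜❓
❓❓❓❓❓❓❓❓❓❓❓❓❓❓❓❓❓🟫🟦🟩🟩🟫🟫❓
❓❓❓❓❓❓❓❓❓❓❓❓❓❓❓❓❓🟩⬜🟫🟦🟩⬜❓
❓❓❓❓❓❓❓❓❓❓❓❓❓❓❓❓❓🟩🟫🟩🟦⬛🟩❓
❓❓❓❓❓❓❓❓❓❓❓❓❓❓❓❓❓⬜🟩🟫⬛🟦❓❓
❓❓❓❓❓❓❓❓🟩🟦🟩⬛⬜⬛🟦🟩🟫🟩🟩🟩🟩⬛❓❓
🟦🟩🟫🟩⬜🟩🟦🟦🟦⬜⬜🟩🟩🟦🟩🟩⬛🟫🟫🟫🟦🟫❓❓
🟩🟩🟫⬛🟩🟩🟩🟩🟫⬜⬜🟫⬜⬜🟫🟩🟩🟩🟫⬜🟩🟩❓❓
🟩⬜🔴🟩🟩🟩🟩🟩⬜🟩🟩⬛🟩🟩🟩🟦🟩🟫🟩🟩🟩🟩❓❓
🟩🟦⬜🟫⬛⬜🟦🟩🟩⬜🟩🟫🟫🟩🟦⬜⬛🟩🟦🟦🟩🟫❓❓
🟦🟩🟩🟩🟩🟦⬛🟩⬜⬛🟫🟩🟦❓❓❓❓❓❓❓❓❓❓❓
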